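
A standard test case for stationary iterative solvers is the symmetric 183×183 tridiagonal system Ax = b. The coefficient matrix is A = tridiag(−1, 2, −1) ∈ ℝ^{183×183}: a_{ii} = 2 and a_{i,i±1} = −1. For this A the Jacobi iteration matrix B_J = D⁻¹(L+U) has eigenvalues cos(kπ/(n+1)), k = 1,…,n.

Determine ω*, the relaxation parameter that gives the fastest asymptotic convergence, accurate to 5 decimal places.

ω* = 1.96643

n=183: λ(B_J) = 1 − λ(A)/2 = cos(kπ/184); k=1 gives ρ_J = 0.99985.
√(1−ρ_J²) simplifies to sin(π/184) = 0.017073.
ω* = 2/(1 + 0.017073) = 2/1.017073 = 1.96643.
Hence ρ(B_{ω*}) = 1.96643 − 1 = 0.96643.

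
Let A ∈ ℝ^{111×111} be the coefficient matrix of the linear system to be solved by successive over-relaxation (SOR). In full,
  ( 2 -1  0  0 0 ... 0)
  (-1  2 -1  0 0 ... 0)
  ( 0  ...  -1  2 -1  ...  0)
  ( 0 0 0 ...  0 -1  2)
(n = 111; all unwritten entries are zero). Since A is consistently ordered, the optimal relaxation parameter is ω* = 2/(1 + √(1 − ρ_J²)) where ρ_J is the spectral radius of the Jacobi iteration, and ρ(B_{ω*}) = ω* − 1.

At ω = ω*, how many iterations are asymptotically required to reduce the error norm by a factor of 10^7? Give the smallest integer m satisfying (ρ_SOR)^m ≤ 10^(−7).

m = 288

With n=111, ρ(Jacobi) = cos(π/112) = 0.9996066.
root = sin(π/112) = 0.0280463  (since 1−cos² = sin²).
Young: ω* = 2/(1+√(1−ρ_J²)) = 2/(1+0.0280463) = 2/1.0280463 = 1.9454377.
At ω = 1.9454377 every |λ(B_ω)| = ω−1, so ρ_SOR = 0.9454377.
7·ln10 = 16.1181; −ln(0.9454377) = 0.0561073; m = ⌈16.1181/0.0561073⌉ = ⌈287.273⌉ = 288.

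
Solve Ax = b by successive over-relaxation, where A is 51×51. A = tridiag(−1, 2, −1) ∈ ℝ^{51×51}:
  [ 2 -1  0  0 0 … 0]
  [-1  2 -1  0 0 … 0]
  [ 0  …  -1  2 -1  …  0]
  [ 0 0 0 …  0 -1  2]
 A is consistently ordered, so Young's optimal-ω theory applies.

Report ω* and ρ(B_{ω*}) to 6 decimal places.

[ρ_J] n=51: ρ(B_J) = cos(π/(n+1)) = cos(π/52) = 0.998176.
√(1−ρ_J²) = |sin(π/52)| = 0.0603785
So ω* = 2/1.0603785 = 1.886119 (Young).
ρ_SOR = ω* − 1 = 1.886119 − 1 = 0.886119.

ω* = 1.886119, ρ_SOR = 0.886119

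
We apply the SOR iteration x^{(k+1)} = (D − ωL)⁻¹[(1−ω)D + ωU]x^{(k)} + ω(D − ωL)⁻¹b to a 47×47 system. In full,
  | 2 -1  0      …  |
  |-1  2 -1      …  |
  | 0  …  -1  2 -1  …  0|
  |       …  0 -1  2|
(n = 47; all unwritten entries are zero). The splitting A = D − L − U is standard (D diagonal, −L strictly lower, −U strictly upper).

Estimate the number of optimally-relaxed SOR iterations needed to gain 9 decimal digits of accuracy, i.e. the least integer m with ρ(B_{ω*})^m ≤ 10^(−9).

spectrum of D⁻¹(L+U) = {cos(kπ/48) : 1≤k≤47}; ρ_J = cos(π/48) = 0.9978589.
√(1−ρ_J²) simplifies to sin(π/48) = 0.0654031.
ω* = 2 / (1 + 0.0654031) = 2 / 1.0654031 ≈ 1.8772237.
and ρ(B_{ω*}) = 1.8772237 − 1 = 0.8772237.
For 9 digits: m = 9·ln10 / (−ln 0.8772237) = 20.7233/0.130993 = 158.202; round up → m = 159.

m = 159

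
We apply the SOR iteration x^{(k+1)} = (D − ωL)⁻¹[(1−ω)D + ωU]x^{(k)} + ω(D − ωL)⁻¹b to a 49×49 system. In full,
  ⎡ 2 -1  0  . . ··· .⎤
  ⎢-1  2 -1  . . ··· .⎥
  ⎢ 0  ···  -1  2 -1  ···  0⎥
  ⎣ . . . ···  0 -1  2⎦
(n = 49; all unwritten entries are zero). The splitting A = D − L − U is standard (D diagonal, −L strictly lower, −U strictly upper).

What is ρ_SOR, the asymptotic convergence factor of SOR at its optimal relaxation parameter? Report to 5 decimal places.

ρ_SOR = 0.88184

B_J for the 49×49 system has eigenvalues cos(kπ/50); ρ_J = cos(π/50) = 0.99803.
√(1−ρ_J²) = |sin(π/50)| = 0.062791
Then 2/(1+√(1−ρ_J²)) = 2/(1+0.062791); ω* = 2/1.062791 = 1.88184.
and ρ(B_{ω*}) = 1.88184 − 1 = 0.88184.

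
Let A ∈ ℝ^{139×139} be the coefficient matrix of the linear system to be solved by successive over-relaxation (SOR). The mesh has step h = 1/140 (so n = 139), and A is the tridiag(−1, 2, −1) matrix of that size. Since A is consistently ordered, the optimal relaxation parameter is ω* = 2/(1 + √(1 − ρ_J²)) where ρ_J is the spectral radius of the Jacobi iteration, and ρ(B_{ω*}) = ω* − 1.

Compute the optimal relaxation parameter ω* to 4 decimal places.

With n=139, ρ(Jacobi) = cos(π/140) = 0.9997.
√(1−ρ_J²) = |sin(π/140)| = 0.02244
ω* = 2/(1 + 0.02244) = 2/1.02244 = 1.9561.
ρ_SOR = ω* − 1 ≈ 0.9561.

ω* = 1.9561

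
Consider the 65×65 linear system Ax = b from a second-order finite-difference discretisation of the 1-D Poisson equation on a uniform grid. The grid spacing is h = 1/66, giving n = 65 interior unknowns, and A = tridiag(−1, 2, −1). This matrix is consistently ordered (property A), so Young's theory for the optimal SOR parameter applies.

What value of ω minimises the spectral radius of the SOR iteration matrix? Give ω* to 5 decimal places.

ω* = 1.90916

spectrum of D⁻¹(L+U) = {cos(kπ/66) : 1≤k≤65}; ρ_J = cos(π/66) = 0.99887.
√(1 − cos²(π/66)) = sin(π/66) ≈ 0.047582.
ω* = 2 / (1 + 0.047582) = 2 / 1.047582 ≈ 1.90916.
[ρ_SOR] ω* − 1 = 0.90916.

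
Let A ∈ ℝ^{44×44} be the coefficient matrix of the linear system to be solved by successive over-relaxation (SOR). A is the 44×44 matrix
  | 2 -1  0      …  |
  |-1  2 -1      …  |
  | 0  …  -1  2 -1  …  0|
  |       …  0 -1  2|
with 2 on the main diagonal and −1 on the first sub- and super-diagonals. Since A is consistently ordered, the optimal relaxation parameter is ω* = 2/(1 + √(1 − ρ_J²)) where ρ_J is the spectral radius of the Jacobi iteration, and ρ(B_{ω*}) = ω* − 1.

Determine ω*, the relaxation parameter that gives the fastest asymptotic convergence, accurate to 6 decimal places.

n=44: λ(B_J) = 1 − λ(A)/2 = cos(kπ/45); k=1 gives ρ_J = 0.997564.
√(1−ρ_J²) = |sin(π/45)| = 0.0697565
ω* = 2/(1 + 0.0697565) = 2/1.0697565 = 1.869584.
Hence ρ(B_{ω*}) = 1.869584 − 1 = 0.869584.

ω* = 1.869584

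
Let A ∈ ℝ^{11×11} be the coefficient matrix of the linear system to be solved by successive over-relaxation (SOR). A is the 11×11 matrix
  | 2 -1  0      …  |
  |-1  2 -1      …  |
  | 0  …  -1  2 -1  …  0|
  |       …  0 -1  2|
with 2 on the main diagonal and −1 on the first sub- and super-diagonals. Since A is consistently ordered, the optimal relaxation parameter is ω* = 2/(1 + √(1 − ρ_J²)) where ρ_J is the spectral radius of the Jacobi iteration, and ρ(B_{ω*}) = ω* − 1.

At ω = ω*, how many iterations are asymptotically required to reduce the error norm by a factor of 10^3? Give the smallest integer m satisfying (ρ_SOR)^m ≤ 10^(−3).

ρ_J = max_k |cos(kπ/12)| = cos(π/12) = 0.9659258
1 − cos²(π/12) = sin²(π/12) ⇒ √(1−ρ_J²) = sin(π/12) = 0.2588190.
ω* = 2/(1 + 0.2588190) = 2/1.2588190 = 1.5887908.
and ρ(B_{ω*}) = 1.5887908 − 1 = 0.5887908.
m ≥ 3·ln10 / (−ln 0.5887908) = 13.041; smallest integer m = 14.

m = 14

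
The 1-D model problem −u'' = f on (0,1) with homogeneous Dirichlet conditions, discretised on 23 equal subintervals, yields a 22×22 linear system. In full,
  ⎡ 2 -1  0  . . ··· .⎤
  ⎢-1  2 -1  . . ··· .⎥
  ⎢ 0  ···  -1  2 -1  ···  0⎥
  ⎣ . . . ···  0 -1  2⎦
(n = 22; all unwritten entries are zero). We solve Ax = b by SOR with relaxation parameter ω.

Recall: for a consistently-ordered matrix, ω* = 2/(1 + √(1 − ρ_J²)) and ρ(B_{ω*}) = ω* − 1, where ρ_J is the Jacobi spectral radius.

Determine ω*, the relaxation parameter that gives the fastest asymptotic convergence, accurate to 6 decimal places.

spectrum of D⁻¹(L+U) = {cos(kπ/23) : 1≤k≤22}; ρ_J = cos(π/23) = 0.990686.
root = sin(π/23) = 0.1361666  (since 1−cos² = sin²).
Young: ω* = 2/(1+√(1−ρ_J²)) = 2/(1+0.1361666) = 2/1.1361666 = 1.760305.
ρ_SOR = ω* − 1 = 1.760305 − 1 = 0.760305.

ω* = 1.760305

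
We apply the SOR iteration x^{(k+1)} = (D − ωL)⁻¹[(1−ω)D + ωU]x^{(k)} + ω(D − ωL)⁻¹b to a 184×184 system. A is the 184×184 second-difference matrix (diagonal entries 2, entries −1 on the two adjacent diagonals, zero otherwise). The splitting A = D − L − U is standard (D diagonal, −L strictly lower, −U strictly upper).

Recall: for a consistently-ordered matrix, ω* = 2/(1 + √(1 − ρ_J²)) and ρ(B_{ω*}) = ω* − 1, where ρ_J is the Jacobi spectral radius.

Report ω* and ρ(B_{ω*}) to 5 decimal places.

ω* = 1.96661, ρ_SOR = 0.96661

With n=184, ρ(Jacobi) = cos(π/185) = 0.99986.
√(1−ρ_J²) simplifies to sin(π/185) = 0.016981.
ω* = 2/(1 + 0.016981) = 2/1.016981 = 1.96661.
ρ_SOR = ω* − 1 ≈ 0.96661.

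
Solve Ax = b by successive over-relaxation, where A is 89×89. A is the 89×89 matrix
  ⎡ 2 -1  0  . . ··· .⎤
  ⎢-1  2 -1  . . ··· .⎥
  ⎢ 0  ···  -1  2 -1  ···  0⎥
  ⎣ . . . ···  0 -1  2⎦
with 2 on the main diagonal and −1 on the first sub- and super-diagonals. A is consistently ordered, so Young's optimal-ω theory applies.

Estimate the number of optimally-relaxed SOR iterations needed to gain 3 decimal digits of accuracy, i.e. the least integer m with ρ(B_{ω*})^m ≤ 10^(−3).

spectrum of D⁻¹(L+U) = {cos(kπ/90) : 1≤k≤89}; ρ_J = cos(π/90) = 0.9993908.
√(1−ρ_J²) = |sin(π/90)| = 0.0348995
Then 2/(1+√(1−ρ_J²)) = 2/(1+0.0348995); ω* = 2/1.0348995 = 1.9325548.
and ρ(B_{ω*}) = 1.9325548 − 1 = 0.9325548.
(0.9325548)^m ≤ 10^{−3}  ⇒  m·ln(0.9325548) ≤ −3·ln10  ⇒  m ≥ 98.926  ⇒  m = 99

m = 99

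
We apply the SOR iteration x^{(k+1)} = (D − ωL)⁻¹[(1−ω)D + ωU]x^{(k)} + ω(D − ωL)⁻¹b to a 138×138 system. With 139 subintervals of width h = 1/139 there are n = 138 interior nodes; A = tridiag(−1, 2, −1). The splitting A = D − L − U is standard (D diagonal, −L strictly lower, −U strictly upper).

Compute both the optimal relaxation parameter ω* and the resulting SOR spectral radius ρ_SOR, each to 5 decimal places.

ρ_J = max_k |cos(kπ/139)| = cos(π/139) = 0.99974
√(1−ρ_J²) = |sin(π/139)| = 0.022599
Young: ω* = 2/(1+√(1−ρ_J²)) = 2/(1+0.022599) = 2/1.022599 = 1.95580.
At ω = 1.95580 every |λ(B_ω)| = ω−1, so ρ_SOR = 0.95580.

ω* = 1.95580, ρ_SOR = 0.95580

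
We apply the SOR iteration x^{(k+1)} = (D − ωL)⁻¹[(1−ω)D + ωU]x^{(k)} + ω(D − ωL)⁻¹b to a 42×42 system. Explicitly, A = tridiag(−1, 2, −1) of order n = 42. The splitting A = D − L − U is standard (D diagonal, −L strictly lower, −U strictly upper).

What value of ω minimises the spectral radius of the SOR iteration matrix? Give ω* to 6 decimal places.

ω* = 1.863941

With n=42, ρ(Jacobi) = cos(π/43) = 0.997332.
√(1 − cos²(π/43)) = sin(π/43) ≈ 0.0729953.
ω* = 2/(1 + 0.0729953) = 2/1.0729953 = 1.863941.
ρ_SOR = ω* − 1 ≈ 0.863941.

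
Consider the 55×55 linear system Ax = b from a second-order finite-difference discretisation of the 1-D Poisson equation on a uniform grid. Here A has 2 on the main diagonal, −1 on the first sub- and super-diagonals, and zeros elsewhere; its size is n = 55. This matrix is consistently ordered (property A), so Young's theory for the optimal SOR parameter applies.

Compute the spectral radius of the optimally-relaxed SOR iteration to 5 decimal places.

ρ_SOR = 0.89381

ρ_J = max_k |cos(kπ/56)| = cos(π/56) = 0.99843
root = sin(π/56) = 0.056070  (since 1−cos² = sin²).
So ω* = 2/1.056070 = 1.89381 (Young).
ρ(B_{ω*}) = ω*−1 = 0.89381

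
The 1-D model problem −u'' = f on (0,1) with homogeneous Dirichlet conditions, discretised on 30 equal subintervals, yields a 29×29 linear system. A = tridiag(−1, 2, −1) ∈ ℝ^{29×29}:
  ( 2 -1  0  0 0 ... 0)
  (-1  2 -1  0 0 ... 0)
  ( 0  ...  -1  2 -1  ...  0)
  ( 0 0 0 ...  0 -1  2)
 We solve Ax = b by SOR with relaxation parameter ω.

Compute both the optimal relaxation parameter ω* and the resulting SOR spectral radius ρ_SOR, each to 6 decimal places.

ρ_J = max_k |cos(kπ/30)| = cos(π/30) = 0.994522
√(1−ρ_J²) simplifies to sin(π/30) = 0.1045285.
[ω*] 2 ÷ (1 + 0.1045285) = 2 ÷ 1.1045285 = 1.810727.
ρ(B_{ω*}) = ω*−1 = 0.810727

ω* = 1.810727, ρ_SOR = 0.810727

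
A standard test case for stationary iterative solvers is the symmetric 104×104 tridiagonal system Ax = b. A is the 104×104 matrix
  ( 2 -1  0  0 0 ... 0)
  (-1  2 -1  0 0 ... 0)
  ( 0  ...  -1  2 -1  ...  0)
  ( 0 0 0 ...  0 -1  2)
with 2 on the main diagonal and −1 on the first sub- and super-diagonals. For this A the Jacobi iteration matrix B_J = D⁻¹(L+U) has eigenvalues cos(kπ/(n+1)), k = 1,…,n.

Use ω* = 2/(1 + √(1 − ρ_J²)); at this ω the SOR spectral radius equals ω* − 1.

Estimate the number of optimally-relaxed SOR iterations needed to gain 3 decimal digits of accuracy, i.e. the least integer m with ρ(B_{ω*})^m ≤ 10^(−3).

m = 116

n=104: λ(B_J) = 1 − λ(A)/2 = cos(kπ/105); k=1 gives ρ_J = 0.9995524.
√(1−ρ_J²) simplifies to sin(π/105) = 0.0299155.
Then 2/(1+√(1−ρ_J²)) = 2/(1+0.0299155); ω* = 2/1.0299155 = 1.9419069.
Hence ρ(B_{ω*}) = 1.9419069 − 1 = 0.9419069.
3·ln10 = 6.90776; −ln(0.9419069) = 0.0598488; m = ⌈6.90776/0.0598488⌉ = ⌈115.420⌉ = 116.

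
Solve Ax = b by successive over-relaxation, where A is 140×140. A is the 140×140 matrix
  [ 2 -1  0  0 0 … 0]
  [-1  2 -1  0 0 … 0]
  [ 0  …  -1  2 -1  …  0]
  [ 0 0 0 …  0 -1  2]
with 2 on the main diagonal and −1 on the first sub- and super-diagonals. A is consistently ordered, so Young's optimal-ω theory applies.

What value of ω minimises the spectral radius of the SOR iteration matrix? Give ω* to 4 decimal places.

With n=140, ρ(Jacobi) = cos(π/141) = 0.9998.
root = sin(π/141) = 0.02228  (since 1−cos² = sin²).
So ω* = 2/1.02228 = 1.9564 (Young).
ρ_SOR = ω* − 1 ≈ 0.9564.

ω* = 1.9564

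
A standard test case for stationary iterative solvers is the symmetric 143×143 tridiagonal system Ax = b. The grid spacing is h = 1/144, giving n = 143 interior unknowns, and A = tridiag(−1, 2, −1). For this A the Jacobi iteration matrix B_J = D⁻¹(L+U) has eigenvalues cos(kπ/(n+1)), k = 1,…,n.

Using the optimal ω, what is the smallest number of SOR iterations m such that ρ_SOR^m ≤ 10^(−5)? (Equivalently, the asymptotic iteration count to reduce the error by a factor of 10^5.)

m = 264

½·tridiag(1,0,1) at n=143: λ_k = cos(kπ/144); max |λ| at k=1 ⇒ ρ_J = cos(π/144) ≈ 0.9997620.
√(1−ρ_J²) simplifies to sin(π/144) = 0.0218149.
Young: ω* = 2/(1+√(1−ρ_J²)) = 2/(1+0.0218149) = 2/1.0218149 = 1.9573017.
and ρ(B_{ω*}) = 1.9573017 − 1 = 0.9573017.
Need (0.9573017)^m ≤ 10^(−5): m ≥ 5·ln10/|ln 0.9573017| = 11.5129/0.0436367 = 263.835 ⇒ m = 264.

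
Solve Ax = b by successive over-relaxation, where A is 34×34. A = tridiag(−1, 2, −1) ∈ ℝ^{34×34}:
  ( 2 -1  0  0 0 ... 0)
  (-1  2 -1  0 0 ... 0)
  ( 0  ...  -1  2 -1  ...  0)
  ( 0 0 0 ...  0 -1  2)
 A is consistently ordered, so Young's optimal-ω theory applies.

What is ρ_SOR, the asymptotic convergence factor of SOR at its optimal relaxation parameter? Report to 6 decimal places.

ρ_J = max_k |cos(kπ/35)| = cos(π/35) = 0.995974
√(1 − cos²(π/35)) = sin(π/35) ≈ 0.0896393.
ω* = 2/(1+0.0896393) = 1.835470
and ρ(B_{ω*}) = 1.835470 − 1 = 0.835470.

ρ_SOR = 0.835470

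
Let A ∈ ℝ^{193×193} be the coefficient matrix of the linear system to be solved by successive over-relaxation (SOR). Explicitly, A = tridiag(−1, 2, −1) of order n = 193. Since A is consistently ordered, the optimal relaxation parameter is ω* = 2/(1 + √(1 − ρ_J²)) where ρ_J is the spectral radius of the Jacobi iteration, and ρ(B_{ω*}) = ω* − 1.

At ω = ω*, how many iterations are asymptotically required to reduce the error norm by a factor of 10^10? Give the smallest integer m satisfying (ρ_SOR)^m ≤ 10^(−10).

m = 711

ρ_J = max_k |cos(kπ/194)| = cos(π/194) = 0.9998689
root = sin(π/194) = 0.0161931  (since 1−cos² = sin²).
[ω*] 2 ÷ (1 + 0.0161931) = 2 ÷ 1.0161931 = 1.9681299.
ρ_SOR = ω* − 1 = 1.9681299 − 1 = 0.9681299.
Need (0.9681299)^m ≤ 10^(−10): m ≥ 10·ln10/|ln 0.9681299| = 23.0259/0.032389 = 710.917 ⇒ m = 711.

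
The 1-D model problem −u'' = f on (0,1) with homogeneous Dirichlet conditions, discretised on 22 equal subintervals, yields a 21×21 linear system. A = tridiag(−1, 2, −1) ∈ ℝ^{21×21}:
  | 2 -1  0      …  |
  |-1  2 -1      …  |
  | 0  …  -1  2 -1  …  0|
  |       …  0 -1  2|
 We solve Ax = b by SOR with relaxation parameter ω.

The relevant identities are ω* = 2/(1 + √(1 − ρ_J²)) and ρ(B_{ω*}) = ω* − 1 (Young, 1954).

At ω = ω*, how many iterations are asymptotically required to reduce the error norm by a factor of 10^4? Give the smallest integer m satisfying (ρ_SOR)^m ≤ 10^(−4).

m = 33

spectrum of D⁻¹(L+U) = {cos(kπ/22) : 1≤k≤21}; ρ_J = cos(π/22) = 0.9898214.
root = sin(π/22) = 0.1423148  (since 1−cos² = sin²).
ω* = 2/(1+0.1423148) = 1.7508309
ρ(B_{ω*}) = ω*−1 = 0.7508309
ρ_SOR^m ≤ 10^(−4) ⇔ m ≥ 4·ln10/(−ln 0.7508309) = 9.21034/0.286575 = 32.139; m = ⌈32.139⌉ = 33.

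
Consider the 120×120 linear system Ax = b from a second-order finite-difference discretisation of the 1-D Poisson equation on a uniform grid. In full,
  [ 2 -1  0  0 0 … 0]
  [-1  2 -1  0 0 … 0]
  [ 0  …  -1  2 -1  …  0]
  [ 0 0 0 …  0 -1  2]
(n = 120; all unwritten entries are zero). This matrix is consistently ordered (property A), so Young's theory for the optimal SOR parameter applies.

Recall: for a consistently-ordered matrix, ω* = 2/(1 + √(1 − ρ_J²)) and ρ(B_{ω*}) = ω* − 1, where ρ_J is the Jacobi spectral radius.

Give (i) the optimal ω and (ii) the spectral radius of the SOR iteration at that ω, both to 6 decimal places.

ω* = 1.949392, ρ_SOR = 0.949392

spectrum of D⁻¹(L+U) = {cos(kπ/121) : 1≤k≤120}; ρ_J = cos(π/121) = 0.999663.
root = sin(π/121) = 0.0259607  (since 1−cos² = sin²).
ω* = 2 / (1 + 0.0259607) = 2 / 1.0259607 ≈ 1.949392.
and ρ(B_{ω*}) = 1.949392 − 1 = 0.949392.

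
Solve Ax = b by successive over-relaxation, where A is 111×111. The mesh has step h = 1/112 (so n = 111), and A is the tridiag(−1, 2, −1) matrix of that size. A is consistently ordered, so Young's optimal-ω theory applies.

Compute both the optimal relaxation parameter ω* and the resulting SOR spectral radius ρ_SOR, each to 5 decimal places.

ω* = 1.94544, ρ_SOR = 0.94544

With n=111, ρ(Jacobi) = cos(π/112) = 0.99961.
root = sin(π/112) = 0.028046  (since 1−cos² = sin²).
So ω* = 2/1.028046 = 1.94544 (Young).
ρ(B_{ω*}) = ω*−1 = 0.94544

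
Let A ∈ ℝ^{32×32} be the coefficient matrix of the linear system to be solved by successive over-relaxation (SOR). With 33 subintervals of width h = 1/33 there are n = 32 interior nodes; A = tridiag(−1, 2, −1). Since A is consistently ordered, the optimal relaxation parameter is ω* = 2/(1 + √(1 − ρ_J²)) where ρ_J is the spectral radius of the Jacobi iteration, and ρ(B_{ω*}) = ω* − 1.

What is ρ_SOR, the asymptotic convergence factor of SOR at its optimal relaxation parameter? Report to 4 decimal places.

ρ_SOR = 0.8264

spectrum of D⁻¹(L+U) = {cos(kπ/33) : 1≤k≤32}; ρ_J = cos(π/33) = 0.9955.
√(1−ρ_J²) = |sin(π/33)| = 0.09506
So ω* = 2/1.09506 = 1.8264 (Young).
and ρ(B_{ω*}) = 1.8264 − 1 = 0.8264.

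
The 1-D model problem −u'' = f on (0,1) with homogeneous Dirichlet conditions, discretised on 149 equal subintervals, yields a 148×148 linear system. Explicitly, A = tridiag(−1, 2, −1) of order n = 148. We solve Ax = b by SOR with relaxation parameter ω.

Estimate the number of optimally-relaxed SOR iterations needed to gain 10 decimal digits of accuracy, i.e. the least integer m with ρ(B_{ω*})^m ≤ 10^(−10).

m = 546

B_J for the 148×148 system has eigenvalues cos(kπ/149); ρ_J = cos(π/149) = 0.9997777.
√(1−ρ_J²) simplifies to sin(π/149) = 0.0210830.
ω* = 2/(1+0.0210830) = 1.9587046
At ω = 1.9587046 every |λ(B_ω)| = ω−1, so ρ_SOR = 0.9587046.
ρ_SOR^m ≤ 10^(−10) ⇔ m ≥ 10·ln10/(−ln 0.9587046) = 23.0259/0.0421723 = 545.996; m = ⌈545.996⌉ = 546.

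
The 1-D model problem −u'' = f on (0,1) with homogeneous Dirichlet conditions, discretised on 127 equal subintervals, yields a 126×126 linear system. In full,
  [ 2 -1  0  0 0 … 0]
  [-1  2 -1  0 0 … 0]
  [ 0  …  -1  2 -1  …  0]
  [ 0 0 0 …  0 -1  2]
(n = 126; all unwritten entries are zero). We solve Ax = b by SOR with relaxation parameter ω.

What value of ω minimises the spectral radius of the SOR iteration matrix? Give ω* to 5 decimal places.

ω* = 1.95173

spectrum of D⁻¹(L+U) = {cos(kπ/127) : 1≤k≤126}; ρ_J = cos(π/127) = 0.99969.
√(1−ρ_J²) simplifies to sin(π/127) = 0.024734.
So ω* = 2/1.024734 = 1.95173 (Young).
and ρ(B_{ω*}) = 1.95173 − 1 = 0.95173.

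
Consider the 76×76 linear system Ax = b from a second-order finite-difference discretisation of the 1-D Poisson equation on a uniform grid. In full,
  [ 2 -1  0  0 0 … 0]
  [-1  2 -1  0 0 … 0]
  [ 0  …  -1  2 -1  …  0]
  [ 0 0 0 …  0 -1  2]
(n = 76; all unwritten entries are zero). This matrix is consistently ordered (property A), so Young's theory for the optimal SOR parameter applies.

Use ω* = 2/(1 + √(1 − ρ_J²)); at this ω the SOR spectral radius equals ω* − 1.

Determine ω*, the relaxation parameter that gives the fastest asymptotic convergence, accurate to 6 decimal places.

B_J for the 76×76 system has eigenvalues cos(kπ/77); ρ_J = cos(π/77) = 0.999168.
√(1−ρ_J²) simplifies to sin(π/77) = 0.0407886.
ω* = 2/(1+0.0407886) = 1.921620
ρ_SOR = ω* − 1 ≈ 0.921620.

ω* = 1.921620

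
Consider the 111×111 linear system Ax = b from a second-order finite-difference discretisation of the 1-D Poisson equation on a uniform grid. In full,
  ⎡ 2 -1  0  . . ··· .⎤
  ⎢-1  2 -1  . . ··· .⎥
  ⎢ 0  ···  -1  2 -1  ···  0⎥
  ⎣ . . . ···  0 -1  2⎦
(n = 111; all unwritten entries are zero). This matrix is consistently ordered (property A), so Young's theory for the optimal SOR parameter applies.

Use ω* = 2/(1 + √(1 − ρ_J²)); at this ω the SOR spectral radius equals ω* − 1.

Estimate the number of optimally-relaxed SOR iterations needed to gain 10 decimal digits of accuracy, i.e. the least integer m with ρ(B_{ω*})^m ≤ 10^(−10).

m = 411

spectrum of D⁻¹(L+U) = {cos(kπ/112) : 1≤k≤111}; ρ_J = cos(π/112) = 0.9996066.
√(1−ρ_J²) simplifies to sin(π/112) = 0.0280463.
ω* = 2/(1+0.0280463) = 1.9454377
ρ(B_{ω*}) = ω*−1 = 0.9454377
(0.9454377)^m ≤ 10^{−10}  ⇒  m·ln(0.9454377) ≤ −10·ln10  ⇒  m ≥ 410.390  ⇒  m = 411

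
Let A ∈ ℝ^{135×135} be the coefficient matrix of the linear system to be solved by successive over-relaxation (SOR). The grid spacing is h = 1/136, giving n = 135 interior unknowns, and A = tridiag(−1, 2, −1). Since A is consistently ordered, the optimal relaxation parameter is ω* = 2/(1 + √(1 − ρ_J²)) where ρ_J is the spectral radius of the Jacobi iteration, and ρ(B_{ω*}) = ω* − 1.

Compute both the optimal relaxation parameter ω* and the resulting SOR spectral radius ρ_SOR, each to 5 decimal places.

ω* = 1.95485, ρ_SOR = 0.95485

[ρ_J] n=135: ρ(B_J) = cos(π/(n+1)) = cos(π/136) = 0.99973.
√(1−ρ_J²) = |sin(π/136)| = 0.023098
[ω*] 2 ÷ (1 + 0.023098) = 2 ÷ 1.023098 = 1.95485.
ρ_SOR = ω* − 1 ≈ 0.95485.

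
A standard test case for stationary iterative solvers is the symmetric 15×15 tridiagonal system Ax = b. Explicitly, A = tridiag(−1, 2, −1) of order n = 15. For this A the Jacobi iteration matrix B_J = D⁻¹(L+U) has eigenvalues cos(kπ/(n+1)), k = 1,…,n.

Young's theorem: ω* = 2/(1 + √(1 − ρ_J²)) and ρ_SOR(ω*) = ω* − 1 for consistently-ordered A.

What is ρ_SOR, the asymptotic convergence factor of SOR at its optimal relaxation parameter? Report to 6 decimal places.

With n=15, ρ(Jacobi) = cos(π/16) = 0.980785.
√(1 − cos²(π/16)) = sin(π/16) ≈ 0.1950903.
ω* = 2/(1+0.1950903) = 1.673514
ρ_SOR = ω* − 1 ≈ 0.673514.

ρ_SOR = 0.673514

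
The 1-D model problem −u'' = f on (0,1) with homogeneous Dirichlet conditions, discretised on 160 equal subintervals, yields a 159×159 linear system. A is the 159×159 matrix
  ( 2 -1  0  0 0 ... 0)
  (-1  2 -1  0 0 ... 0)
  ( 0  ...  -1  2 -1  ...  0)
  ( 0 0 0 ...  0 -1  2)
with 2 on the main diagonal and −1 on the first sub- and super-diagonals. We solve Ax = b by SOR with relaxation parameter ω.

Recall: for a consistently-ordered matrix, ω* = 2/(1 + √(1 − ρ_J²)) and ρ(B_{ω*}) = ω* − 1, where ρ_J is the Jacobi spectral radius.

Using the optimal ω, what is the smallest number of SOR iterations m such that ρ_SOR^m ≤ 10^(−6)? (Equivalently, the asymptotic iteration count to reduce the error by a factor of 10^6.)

m = 352

[ρ_J] n=159: ρ(B_J) = cos(π/(n+1)) = cos(π/160) = 0.9998072.
√(1−ρ_J²) = |sin(π/160)| = 0.0196337
ω* = 2/(1+0.0196337) = 1.9614887
and ρ(B_{ω*}) = 1.9614887 − 1 = 0.9614887.
For 6 digits: m = 6·ln10 / (−ln 0.9614887) = 13.8155/0.0392725 = 351.786; round up → m = 352.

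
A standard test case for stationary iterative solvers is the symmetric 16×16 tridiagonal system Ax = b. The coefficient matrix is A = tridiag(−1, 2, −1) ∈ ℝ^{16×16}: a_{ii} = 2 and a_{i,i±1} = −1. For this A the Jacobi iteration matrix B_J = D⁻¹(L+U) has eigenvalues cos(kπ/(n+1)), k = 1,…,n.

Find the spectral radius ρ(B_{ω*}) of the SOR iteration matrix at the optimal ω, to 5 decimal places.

ρ_SOR = 0.68955

ρ_J = max_k |cos(kπ/17)| = cos(π/17) = 0.98297
1 − cos²(π/17) = sin²(π/17) ⇒ √(1−ρ_J²) = sin(π/17) = 0.183750.
ω* = 2/(1+0.183750) = 1.68955
ρ(B_{ω*}) = ω*−1 = 0.68955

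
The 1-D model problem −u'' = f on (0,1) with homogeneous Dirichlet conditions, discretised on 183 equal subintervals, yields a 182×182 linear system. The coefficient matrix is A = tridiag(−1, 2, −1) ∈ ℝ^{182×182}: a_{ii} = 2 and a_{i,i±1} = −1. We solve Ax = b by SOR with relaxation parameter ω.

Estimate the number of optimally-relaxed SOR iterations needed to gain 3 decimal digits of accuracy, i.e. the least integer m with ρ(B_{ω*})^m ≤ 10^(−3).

[ρ_J] n=182: ρ(B_J) = cos(π/(n+1)) = cos(π/183) = 0.9998526.
√(1−ρ_J²) simplifies to sin(π/183) = 0.0171663.
Then 2/(1+√(1−ρ_J²)) = 2/(1+0.0171663); ω* = 2/1.0171663 = 1.9662468.
ρ(B_{ω*}) = ω*−1 = 0.9662468
(0.9662468)^m ≤ 10^{−3}  ⇒  m·ln(0.9662468) ≤ −3·ln10  ⇒  m ≥ 201.181  ⇒  m = 202

m = 202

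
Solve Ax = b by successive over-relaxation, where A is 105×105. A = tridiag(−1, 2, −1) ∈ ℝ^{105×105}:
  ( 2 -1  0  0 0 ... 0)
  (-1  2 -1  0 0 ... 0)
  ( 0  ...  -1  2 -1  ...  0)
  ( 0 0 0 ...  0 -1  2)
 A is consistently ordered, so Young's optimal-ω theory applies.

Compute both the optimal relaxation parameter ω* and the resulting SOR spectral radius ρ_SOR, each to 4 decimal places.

[ρ_J] n=105: ρ(B_J) = cos(π/(n+1)) = cos(π/106) = 0.9996.
√(1−ρ_J²) = |sin(π/106)| = 0.02963
ω* = 2/(1 + 0.02963) = 2/1.02963 = 1.9424.
Hence ρ(B_{ω*}) = 1.9424 − 1 = 0.9424.

ω* = 1.9424, ρ_SOR = 0.9424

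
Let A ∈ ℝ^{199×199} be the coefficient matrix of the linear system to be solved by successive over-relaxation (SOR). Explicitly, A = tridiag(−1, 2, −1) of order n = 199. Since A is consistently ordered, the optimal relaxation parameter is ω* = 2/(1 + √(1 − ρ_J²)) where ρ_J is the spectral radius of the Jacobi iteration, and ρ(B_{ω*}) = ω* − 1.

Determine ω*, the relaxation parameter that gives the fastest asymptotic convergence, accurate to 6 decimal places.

ω* = 1.969071

With n=199, ρ(Jacobi) = cos(π/200) = 0.999877.
√(1 − cos²(π/200)) = sin(π/200) ≈ 0.0157073.
ω* = 2 / (1 + 0.0157073) = 2 / 1.0157073 ≈ 1.969071.
Hence ρ(B_{ω*}) = 1.969071 − 1 = 0.969071.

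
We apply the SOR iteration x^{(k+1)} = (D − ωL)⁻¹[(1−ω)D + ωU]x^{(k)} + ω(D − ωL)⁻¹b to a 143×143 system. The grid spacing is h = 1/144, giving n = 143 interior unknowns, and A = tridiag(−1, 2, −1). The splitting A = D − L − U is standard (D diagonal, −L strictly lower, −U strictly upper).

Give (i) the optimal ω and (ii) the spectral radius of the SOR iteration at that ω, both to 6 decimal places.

ω* = 1.957302, ρ_SOR = 0.957302

B_J for the 143×143 system has eigenvalues cos(kπ/144); ρ_J = cos(π/144) = 0.999762.
√(1 − cos²(π/144)) = sin(π/144) ≈ 0.0218149.
ω* = 2/(1 + 0.0218149) = 2/1.0218149 = 1.957302.
Hence ρ(B_{ω*}) = 1.957302 − 1 = 0.957302.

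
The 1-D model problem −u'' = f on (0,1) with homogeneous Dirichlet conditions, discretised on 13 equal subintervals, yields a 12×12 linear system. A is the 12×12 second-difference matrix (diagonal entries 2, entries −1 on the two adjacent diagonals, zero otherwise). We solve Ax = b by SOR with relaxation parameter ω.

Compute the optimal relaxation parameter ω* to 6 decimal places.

ω* = 1.613794

B_J for the 12×12 system has eigenvalues cos(kπ/13); ρ_J = cos(π/13) = 0.970942.
1 − cos²(π/13) = sin²(π/13) ⇒ √(1−ρ_J²) = sin(π/13) = 0.2393157.
ω* = 2/(1 + 0.2393157) = 2/1.2393157 = 1.613794.
and ρ(B_{ω*}) = 1.613794 − 1 = 0.613794.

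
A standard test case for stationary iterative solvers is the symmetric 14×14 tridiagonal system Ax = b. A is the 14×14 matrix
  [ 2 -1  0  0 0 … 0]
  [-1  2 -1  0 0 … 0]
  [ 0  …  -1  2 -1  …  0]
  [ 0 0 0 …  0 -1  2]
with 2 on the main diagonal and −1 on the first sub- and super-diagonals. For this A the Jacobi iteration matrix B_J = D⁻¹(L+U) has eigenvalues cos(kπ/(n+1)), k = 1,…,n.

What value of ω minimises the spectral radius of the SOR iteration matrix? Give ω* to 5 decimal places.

ω* = 1.65575

½·tridiag(1,0,1) at n=14: λ_k = cos(kπ/15); max |λ| at k=1 ⇒ ρ_J = cos(π/15) ≈ 0.97815.
√(1−ρ_J²) = |sin(π/15)| = 0.207912
ω* = 2 / (1 + 0.207912) = 2 / 1.207912 ≈ 1.65575.
ρ_SOR = ω* − 1 ≈ 0.65575.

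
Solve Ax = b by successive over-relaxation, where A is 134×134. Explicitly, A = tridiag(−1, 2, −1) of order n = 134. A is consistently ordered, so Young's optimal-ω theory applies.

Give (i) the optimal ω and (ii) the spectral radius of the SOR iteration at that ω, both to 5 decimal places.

½·tridiag(1,0,1) at n=134: λ_k = cos(kπ/135); max |λ| at k=1 ⇒ ρ_J = cos(π/135) ≈ 0.99973.
root = sin(π/135) = 0.023269  (since 1−cos² = sin²).
Young: ω* = 2/(1+√(1−ρ_J²)) = 2/(1+0.023269) = 2/1.023269 = 1.95452.
ρ(B_{ω*}) = ω*−1 = 0.95452

ω* = 1.95452, ρ_SOR = 0.95452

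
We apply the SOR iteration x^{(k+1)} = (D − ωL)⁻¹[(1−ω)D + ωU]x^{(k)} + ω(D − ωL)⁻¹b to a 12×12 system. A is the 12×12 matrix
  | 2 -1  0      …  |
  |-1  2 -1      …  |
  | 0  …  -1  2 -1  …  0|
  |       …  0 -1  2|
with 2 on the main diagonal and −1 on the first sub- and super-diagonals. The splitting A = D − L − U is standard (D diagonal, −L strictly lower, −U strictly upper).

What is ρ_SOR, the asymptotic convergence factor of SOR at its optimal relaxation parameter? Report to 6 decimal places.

n=12: λ(B_J) = 1 − λ(A)/2 = cos(kπ/13); k=1 gives ρ_J = 0.970942.
√(1 − cos²(π/13)) = sin(π/13) ≈ 0.2393157.
[ω*] 2 ÷ (1 + 0.2393157) = 2 ÷ 1.2393157 = 1.613794.
[ρ_SOR] ω* − 1 = 0.613794.

ρ_SOR = 0.613794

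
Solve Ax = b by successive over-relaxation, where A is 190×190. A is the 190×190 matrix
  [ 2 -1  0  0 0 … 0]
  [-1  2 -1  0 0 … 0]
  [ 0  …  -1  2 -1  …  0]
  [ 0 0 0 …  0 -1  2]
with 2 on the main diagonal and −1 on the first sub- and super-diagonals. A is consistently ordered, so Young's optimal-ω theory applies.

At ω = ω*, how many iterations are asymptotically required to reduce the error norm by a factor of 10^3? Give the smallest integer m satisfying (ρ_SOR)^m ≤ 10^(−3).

m = 210

ρ_J = max_k |cos(kπ/191)| = cos(π/191) = 0.9998647
√(1−ρ_J²) = |sin(π/191)| = 0.0164474
ω* = 2/(1+0.0164474) = 1.9676375
ρ_SOR = ω* − 1 = 1.9676375 − 1 = 0.9676375.
(0.9676375)^m ≤ 10^{−3}  ⇒  m·ln(0.9676375) ≤ −3·ln10  ⇒  m ≥ 209.977  ⇒  m = 210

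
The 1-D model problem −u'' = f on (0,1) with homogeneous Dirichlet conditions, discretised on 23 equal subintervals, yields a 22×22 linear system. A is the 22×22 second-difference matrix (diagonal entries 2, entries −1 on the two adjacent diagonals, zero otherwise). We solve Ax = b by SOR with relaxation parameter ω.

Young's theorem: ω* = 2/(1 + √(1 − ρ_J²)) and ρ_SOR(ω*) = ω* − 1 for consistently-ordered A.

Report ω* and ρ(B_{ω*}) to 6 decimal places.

ω* = 1.760305, ρ_SOR = 0.760305

B_J for the 22×22 system has eigenvalues cos(kπ/23); ρ_J = cos(π/23) = 0.990686.
1 − cos²(π/23) = sin²(π/23) ⇒ √(1−ρ_J²) = sin(π/23) = 0.1361666.
ω* = 2/(1 + 0.1361666) = 2/1.1361666 = 1.760305.
ρ(B_{ω*}) = ω*−1 = 0.760305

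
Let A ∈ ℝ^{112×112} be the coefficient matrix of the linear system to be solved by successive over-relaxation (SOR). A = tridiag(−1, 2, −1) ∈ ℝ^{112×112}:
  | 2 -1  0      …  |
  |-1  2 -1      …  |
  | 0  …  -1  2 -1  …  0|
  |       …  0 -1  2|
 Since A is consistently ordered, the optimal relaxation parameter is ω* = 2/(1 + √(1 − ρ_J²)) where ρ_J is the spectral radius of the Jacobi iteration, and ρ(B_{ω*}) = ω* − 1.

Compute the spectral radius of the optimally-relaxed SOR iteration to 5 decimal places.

ρ_J = max_k |cos(kπ/113)| = cos(π/113) = 0.99961
√(1−ρ_J²) = |sin(π/113)| = 0.027798
[ω*] 2 ÷ (1 + 0.027798) = 2 ÷ 1.027798 = 1.94591.
and ρ(B_{ω*}) = 1.94591 − 1 = 0.94591.

ρ_SOR = 0.94591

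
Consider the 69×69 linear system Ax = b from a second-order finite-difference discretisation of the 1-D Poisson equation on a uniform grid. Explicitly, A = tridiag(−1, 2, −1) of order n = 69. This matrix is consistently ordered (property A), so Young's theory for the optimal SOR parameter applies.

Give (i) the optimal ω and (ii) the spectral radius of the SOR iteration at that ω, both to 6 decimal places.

ρ_J = max_k |cos(kπ/70)| = cos(π/70) = 0.998993
√(1−ρ_J²) = |sin(π/70)| = 0.0448648
ω* = 2/(1+0.0448648) = 1.914123
ρ_SOR = ω* − 1 ≈ 0.914123.

ω* = 1.914123, ρ_SOR = 0.914123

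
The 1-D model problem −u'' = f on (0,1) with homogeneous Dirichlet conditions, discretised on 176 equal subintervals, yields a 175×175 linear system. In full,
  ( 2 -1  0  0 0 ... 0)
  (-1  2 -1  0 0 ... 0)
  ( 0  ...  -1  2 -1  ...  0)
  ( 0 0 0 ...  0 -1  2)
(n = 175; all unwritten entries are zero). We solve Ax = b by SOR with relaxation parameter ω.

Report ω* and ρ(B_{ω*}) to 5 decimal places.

With n=175, ρ(Jacobi) = cos(π/176) = 0.99984.
√(1 − cos²(π/176)) = sin(π/176) ≈ 0.017849.
ω* = 2/(1 + 0.017849) = 2/1.017849 = 1.96493.
ρ_SOR = ω* − 1 = 1.96493 − 1 = 0.96493.

ω* = 1.96493, ρ_SOR = 0.96493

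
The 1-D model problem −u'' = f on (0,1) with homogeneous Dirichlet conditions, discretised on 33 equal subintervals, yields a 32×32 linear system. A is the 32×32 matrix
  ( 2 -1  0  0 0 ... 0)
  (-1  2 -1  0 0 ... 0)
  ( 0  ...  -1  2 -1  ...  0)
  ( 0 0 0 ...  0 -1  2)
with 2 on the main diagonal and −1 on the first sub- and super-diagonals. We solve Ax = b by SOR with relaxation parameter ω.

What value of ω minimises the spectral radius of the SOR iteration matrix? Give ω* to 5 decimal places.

ω* = 1.82639

½·tridiag(1,0,1) at n=32: λ_k = cos(kπ/33); max |λ| at k=1 ⇒ ρ_J = cos(π/33) ≈ 0.99547.
√(1 − cos²(π/33)) = sin(π/33) ≈ 0.095056.
ω* = 2/(1 + 0.095056) = 2/1.095056 = 1.82639.
ρ_SOR = ω* − 1 ≈ 0.82639.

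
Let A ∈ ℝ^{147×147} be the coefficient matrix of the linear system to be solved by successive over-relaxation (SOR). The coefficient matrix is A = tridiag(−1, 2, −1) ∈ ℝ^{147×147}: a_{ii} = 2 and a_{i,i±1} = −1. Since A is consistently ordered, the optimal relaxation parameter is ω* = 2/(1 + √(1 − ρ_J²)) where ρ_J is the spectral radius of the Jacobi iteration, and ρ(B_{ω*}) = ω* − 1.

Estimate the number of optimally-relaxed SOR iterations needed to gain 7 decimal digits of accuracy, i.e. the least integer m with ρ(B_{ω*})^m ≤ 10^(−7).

m = 380

n=147: λ(B_J) = 1 − λ(A)/2 = cos(kπ/148); k=1 gives ρ_J = 0.9997747.
√(1 − cos²(π/148)) = sin(π/148) ≈ 0.0212254.
So ω* = 2/1.0212254 = 1.9584315 (Young).
[ρ_SOR] ω* − 1 = 0.9584315.
ρ_SOR^m ≤ 10^(−7) ⇔ m ≥ 7·ln10/(−ln 0.9584315) = 16.1181/0.0424572 = 379.632; m = ⌈379.632⌉ = 380.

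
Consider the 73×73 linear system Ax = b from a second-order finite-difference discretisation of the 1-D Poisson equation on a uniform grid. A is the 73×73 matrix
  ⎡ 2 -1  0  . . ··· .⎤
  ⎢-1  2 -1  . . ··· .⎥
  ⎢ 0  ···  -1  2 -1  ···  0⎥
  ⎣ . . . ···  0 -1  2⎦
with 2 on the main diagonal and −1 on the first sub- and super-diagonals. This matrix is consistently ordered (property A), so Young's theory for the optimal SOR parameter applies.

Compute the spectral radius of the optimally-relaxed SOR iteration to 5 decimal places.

½·tridiag(1,0,1) at n=73: λ_k = cos(kπ/74); max |λ| at k=1 ⇒ ρ_J = cos(π/74) ≈ 0.99910.
√(1 − cos²(π/74)) = sin(π/74) ≈ 0.042441.
ω* = 2 / (1 + 0.042441) = 2 / 1.042441 ≈ 1.91857.
[ρ_SOR] ω* − 1 = 0.91857.

ρ_SOR = 0.91857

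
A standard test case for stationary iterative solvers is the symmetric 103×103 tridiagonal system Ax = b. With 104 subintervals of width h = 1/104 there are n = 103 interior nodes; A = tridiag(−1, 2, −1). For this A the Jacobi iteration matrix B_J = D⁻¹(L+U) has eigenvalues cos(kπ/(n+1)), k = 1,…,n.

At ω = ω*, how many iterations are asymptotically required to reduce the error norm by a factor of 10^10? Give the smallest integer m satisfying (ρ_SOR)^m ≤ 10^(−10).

With n=103, ρ(Jacobi) = cos(π/104) = 0.9995438.
root = sin(π/104) = 0.0302030  (since 1−cos² = sin²).
So ω* = 2/1.0302030 = 1.9413650 (Young).
ρ_SOR = ω* − 1 ≈ 0.9413650.
For 10 digits: m = 10·ln10 / (−ln 0.9413650) = 23.0259/0.0604243 = 381.070; round up → m = 382.

m = 382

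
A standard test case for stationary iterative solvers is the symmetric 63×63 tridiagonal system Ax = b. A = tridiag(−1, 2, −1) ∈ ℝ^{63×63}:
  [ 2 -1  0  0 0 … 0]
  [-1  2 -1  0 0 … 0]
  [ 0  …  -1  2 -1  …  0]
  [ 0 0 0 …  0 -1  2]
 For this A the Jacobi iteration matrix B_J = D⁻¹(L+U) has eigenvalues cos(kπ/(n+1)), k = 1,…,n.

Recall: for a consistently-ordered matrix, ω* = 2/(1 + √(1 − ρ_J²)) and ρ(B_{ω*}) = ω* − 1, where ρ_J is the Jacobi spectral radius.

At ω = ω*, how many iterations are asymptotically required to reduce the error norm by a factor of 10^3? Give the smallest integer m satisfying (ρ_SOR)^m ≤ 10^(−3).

[ρ_J] n=63: ρ(B_J) = cos(π/(n+1)) = cos(π/64) = 0.9987955.
1 − cos²(π/64) = sin²(π/64) ⇒ √(1−ρ_J²) = sin(π/64) = 0.0490677.
ω* = 2 / (1 + 0.0490677) = 2 / 1.0490677 ≈ 1.9064547.
ρ(B_{ω*}) = ω*−1 = 0.9064547
For 3 digits: m = 3·ln10 / (−ln 0.9064547) = 6.90776/0.0982142 = 70.334; round up → m = 71.

m = 71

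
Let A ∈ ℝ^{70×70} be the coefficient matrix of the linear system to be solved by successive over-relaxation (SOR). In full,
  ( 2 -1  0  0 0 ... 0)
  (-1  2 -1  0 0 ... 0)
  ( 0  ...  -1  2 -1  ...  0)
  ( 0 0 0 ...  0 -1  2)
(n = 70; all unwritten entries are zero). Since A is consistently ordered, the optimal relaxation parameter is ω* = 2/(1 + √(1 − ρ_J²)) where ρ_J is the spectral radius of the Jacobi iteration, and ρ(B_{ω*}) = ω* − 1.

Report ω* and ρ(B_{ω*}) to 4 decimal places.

ω* = 1.9153, ρ_SOR = 0.9153

[ρ_J] n=70: ρ(B_J) = cos(π/(n+1)) = cos(π/71) = 0.9990.
√(1 − cos²(π/71)) = sin(π/71) ≈ 0.04423.
ω* = 2/(1+0.04423) = 1.9153
ρ(B_{ω*}) = ω*−1 = 0.9153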